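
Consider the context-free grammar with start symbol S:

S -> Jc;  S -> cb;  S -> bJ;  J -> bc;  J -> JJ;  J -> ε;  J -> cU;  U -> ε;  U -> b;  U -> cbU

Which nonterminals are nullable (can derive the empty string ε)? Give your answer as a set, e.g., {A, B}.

{J, U}

Directly nullable (have an ε-rule): {J, U}.
Not nullable: S — each has a terminal in every rule's right-hand side or depends on a non-nullable symbol.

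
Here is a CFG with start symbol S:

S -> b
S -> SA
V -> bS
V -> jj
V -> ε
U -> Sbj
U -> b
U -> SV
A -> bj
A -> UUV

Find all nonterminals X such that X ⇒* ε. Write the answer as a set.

{V}

Directly nullable (have an ε-rule): {V}.
Not nullable: A, S, U — each has a terminal in every rule's right-hand side or depends on a non-nullable symbol.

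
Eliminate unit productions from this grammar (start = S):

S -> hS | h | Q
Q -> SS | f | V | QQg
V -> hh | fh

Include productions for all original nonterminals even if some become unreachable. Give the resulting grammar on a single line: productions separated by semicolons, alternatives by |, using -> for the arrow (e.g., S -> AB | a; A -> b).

S -> f | h | SS | fh | hS | hh | QQg; Q -> f | SS | fh | hh | QQg; V -> fh | hh

Unit productions: Q->V, S->Q.
Unit pairs (A ⇒* B via units): (Q,V), (S,Q), (S,V).
S: inherits non-unit rules of {Q, S, V} → QQg | SS | f | fh | h | hS | hh.
Q: inherits non-unit rules of {Q, V} → QQg | SS | f | fh | hh.
V: inherits non-unit rules of {V} → fh | hh.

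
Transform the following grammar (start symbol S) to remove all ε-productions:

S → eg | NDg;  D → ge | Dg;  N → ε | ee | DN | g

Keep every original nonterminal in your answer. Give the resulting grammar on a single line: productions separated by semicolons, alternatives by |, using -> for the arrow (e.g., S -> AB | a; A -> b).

Nullable set: {N}.
S -> NDg: N nullable, giving Dg | NDg.
Drop N -> ε.
N -> DN: N nullable, giving D | DN.
Unchanged (no nullable symbols): S -> eg; D -> Dg; D -> ge; N -> ee; N -> g.

S -> Dg | eg | NDg; D -> Dg | ge; N -> D | g | DN | ee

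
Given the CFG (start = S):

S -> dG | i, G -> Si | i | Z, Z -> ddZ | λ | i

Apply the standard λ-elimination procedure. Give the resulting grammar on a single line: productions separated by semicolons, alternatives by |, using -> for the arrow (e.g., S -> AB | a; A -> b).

Nullable set: {G, Z}.
S -> dG: G nullable, giving d | dG.
G -> Z: Z nullable, giving Z.
Drop Z -> λ.
Z -> ddZ: Z nullable, giving dd | ddZ.
Unchanged (no nullable symbols): S -> i; G -> Si; G -> i; Z -> i.

S -> d | i | dG; G -> Z | i | Si; Z -> i | dd | ddZ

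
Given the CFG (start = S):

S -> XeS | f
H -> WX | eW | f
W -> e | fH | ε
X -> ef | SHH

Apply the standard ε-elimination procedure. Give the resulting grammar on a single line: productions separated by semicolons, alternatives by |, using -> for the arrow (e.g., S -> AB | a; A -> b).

S -> f | XeS; H -> X | e | f | WX | eW; W -> e | fH; X -> ef | SHH

Nullable set: {W}.
H -> WX: W nullable, giving WX | X.
H -> eW: W nullable, giving e | eW.
Drop W -> ε.
Unchanged (no nullable symbols): S -> XeS; S -> f; H -> f; W -> e; W -> fH; X -> SHH; X -> ef.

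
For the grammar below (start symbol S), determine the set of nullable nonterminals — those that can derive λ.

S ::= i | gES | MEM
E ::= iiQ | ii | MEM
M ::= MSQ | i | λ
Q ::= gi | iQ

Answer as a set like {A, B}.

{M}

Directly nullable (have an ε-rule): {M}.
Not nullable: E, Q, S — each has a terminal in every rule's right-hand side or depends on a non-nullable symbol.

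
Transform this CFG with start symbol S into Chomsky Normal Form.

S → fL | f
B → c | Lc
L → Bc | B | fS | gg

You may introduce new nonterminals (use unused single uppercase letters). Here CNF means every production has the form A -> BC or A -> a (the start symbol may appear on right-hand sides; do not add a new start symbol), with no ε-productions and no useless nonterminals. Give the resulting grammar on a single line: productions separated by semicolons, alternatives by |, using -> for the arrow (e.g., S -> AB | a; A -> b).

S -> f | CL; A -> c; B -> c | LA; C -> f; D -> g; L -> c | BA | CS | DD | LA

No ε-productions.
After unit-elimination: S -> f | fL; B -> c | Lc; L -> c | Bc | Lc | fS | gg.
TERM: introduce A -> c, C -> f, D -> g and substitute in every rule of length ≥2.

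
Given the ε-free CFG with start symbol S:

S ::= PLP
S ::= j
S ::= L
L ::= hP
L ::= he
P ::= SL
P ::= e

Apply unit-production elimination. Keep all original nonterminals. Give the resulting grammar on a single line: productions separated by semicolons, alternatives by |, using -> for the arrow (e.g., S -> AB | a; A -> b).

S -> j | hP | he | PLP; L -> hP | he; P -> e | SL

Unit productions: S->L.
Unit pairs (A ⇒* B via units): (S,L).
S: inherits non-unit rules of {L, S} → PLP | hP | he | j.
L: inherits non-unit rules of {L} → hP | he.
P: inherits non-unit rules of {P} → SL | e.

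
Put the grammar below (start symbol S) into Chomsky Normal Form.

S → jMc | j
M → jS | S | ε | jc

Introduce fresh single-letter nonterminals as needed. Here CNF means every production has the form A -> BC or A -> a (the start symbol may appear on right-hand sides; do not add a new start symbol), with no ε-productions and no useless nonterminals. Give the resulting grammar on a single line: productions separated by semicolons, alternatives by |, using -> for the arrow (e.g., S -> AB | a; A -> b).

Nullable: {M}; after ε-elimination: S -> j | jc | jMc; M -> S | jS | jc.
After unit-elimination: S -> j | jc | jMc; M -> j | jS | jc | jMc.
TERM: introduce B -> c, A -> j and substitute in every rule of length ≥2.
BIN: M -> AMB becomes M -> AC, C -> MB; S -> AMB becomes S -> AD, D -> MB.

S -> j | AB | AD; A -> j; B -> c; C -> MB; D -> MB; M -> j | AB | AC | AS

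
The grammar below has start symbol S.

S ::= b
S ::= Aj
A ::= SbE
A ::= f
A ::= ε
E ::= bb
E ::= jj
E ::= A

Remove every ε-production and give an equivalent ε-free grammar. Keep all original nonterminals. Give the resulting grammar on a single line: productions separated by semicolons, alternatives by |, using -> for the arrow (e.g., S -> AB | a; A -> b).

Nullable set: {A, E}.
S -> Aj: A nullable, giving Aj | j.
Drop A -> ε.
A -> SbE: E nullable, giving Sb | SbE.
E -> A: A nullable, giving A.
Unchanged (no nullable symbols): S -> b; A -> f; E -> bb; E -> jj.

S -> b | j | Aj; A -> f | Sb | SbE; E -> A | bb | jj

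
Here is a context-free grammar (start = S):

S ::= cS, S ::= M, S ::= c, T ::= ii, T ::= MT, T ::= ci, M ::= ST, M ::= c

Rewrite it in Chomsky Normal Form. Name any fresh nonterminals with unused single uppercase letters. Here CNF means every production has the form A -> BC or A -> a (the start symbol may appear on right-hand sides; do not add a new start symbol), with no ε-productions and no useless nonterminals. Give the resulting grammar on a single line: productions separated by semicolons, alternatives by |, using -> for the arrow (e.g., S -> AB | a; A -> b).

No ε-productions.
After unit-elimination: S -> c | ST | cS; M -> c | ST; T -> MT | ci | ii.
TERM: introduce A -> c, B -> i and substitute in every rule of length ≥2.

S -> c | AS | ST; A -> c; B -> i; M -> c | ST; T -> AB | BB | MT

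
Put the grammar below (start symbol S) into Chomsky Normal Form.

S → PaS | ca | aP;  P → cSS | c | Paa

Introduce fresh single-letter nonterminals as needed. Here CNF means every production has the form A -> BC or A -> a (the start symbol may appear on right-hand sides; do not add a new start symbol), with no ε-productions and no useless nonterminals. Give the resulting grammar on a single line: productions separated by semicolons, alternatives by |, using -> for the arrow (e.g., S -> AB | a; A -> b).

S -> AP | BA | PE; A -> a; B -> c; C -> SS; D -> AA; E -> AS; P -> c | BC | PD

No ε-productions.
No unit productions to eliminate.
TERM: introduce A -> a, B -> c and substitute in every rule of length ≥2.
BIN: P -> BSS becomes P -> BC, C -> SS; P -> PAA becomes P -> PD, D -> AA; S -> PAS becomes S -> PE, E -> AS.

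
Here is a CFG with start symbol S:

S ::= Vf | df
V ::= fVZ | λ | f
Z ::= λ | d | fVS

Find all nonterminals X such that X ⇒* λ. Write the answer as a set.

{V, Z}

Directly nullable (have an ε-rule): {V, Z}.
Not nullable: S — each has a terminal in every rule's right-hand side or depends on a non-nullable symbol.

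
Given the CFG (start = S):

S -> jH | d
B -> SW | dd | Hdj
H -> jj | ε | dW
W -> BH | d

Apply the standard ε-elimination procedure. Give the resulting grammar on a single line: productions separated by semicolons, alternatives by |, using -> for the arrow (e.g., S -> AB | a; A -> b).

S -> d | j | jH; B -> SW | dd | dj | Hdj; H -> dW | jj; W -> B | d | BH

Nullable set: {H}.
S -> jH: H nullable, giving j | jH.
B -> Hdj: H nullable, giving Hdj | dj.
Drop H -> ε.
W -> BH: H nullable, giving B | BH.
Unchanged (no nullable symbols): S -> d; B -> SW; B -> dd; H -> dW; H -> jj; W -> d.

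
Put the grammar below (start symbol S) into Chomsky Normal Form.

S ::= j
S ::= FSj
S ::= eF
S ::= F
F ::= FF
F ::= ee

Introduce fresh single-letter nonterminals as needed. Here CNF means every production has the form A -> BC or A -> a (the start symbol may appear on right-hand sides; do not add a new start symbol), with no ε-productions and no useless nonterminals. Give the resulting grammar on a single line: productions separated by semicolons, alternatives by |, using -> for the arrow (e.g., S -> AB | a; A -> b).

S -> j | AA | AF | FC | FF; A -> e; B -> j; C -> SB; F -> AA | FF

No ε-productions.
After unit-elimination: S -> j | FF | eF | ee | FSj; F -> FF | ee.
TERM: introduce A -> e, B -> j and substitute in every rule of length ≥2.
BIN: S -> FSB becomes S -> FC, C -> SB.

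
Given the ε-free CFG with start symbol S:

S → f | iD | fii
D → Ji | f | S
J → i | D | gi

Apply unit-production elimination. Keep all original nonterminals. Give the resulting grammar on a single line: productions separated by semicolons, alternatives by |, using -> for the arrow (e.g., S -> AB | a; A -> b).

Unit productions: D->S, J->D.
Unit pairs (A ⇒* B via units): (D,S), (J,D), (J,S).
S: inherits non-unit rules of {S} → f | fii | iD.
D: inherits non-unit rules of {D, S} → Ji | f | fii | iD.
J: inherits non-unit rules of {D, J, S} → Ji | f | fii | gi | i | iD.

S -> f | iD | fii; D -> f | Ji | iD | fii; J -> f | i | Ji | gi | iD | fii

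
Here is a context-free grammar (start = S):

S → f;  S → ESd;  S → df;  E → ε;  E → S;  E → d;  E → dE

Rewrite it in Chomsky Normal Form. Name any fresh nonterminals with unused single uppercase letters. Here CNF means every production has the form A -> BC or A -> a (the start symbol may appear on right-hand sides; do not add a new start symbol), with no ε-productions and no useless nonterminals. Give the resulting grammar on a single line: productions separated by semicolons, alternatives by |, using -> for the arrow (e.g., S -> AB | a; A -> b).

Nullable: {E}; after ε-elimination: S -> f | Sd | df | ESd; E -> S | d | dE.
After unit-elimination: S -> f | Sd | df | ESd; E -> d | f | Sd | dE | df | ESd.
TERM: introduce A -> d, B -> f and substitute in every rule of length ≥2.
BIN: E -> ESA becomes E -> EC, C -> SA; S -> ESA becomes S -> ED, D -> SA.

S -> f | AB | ED | SA; A -> d; B -> f; C -> SA; D -> SA; E -> d | f | AB | AE | EC | SA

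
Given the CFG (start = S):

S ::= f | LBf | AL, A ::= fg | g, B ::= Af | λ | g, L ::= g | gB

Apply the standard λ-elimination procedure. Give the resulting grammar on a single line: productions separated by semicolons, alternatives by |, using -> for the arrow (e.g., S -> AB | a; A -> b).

S -> f | AL | Lf | LBf; A -> g | fg; B -> g | Af; L -> g | gB

Nullable set: {B}.
S -> LBf: B nullable, giving LBf | Lf.
Drop B -> λ.
L -> gB: B nullable, giving g | gB.
Unchanged (no nullable symbols): S -> AL; S -> f; A -> fg; A -> g; B -> Af; B -> g; L -> g.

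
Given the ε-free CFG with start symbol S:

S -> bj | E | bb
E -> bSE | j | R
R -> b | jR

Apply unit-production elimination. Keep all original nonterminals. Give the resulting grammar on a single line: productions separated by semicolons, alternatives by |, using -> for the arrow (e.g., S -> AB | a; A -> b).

S -> b | j | bb | bj | jR | bSE; E -> b | j | jR | bSE; R -> b | jR

Unit productions: E->R, S->E.
Unit pairs (A ⇒* B via units): (E,R), (S,E), (S,R).
S: inherits non-unit rules of {E, R, S} → b | bSE | bb | bj | j | jR.
E: inherits non-unit rules of {E, R} → b | bSE | j | jR.
R: inherits non-unit rules of {R} → b | jR.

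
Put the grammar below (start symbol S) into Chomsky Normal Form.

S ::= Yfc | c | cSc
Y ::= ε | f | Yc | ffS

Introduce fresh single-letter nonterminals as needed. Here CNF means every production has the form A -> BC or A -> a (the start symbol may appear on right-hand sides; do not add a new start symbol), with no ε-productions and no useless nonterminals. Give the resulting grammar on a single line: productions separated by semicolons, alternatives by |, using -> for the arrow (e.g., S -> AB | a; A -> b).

S -> c | AB | BC | YD; A -> f; B -> c; C -> SB; D -> AB; E -> AS; Y -> c | f | AE | YB

Nullable: {Y}; after ε-elimination: S -> c | fc | Yfc | cSc; Y -> c | f | Yc | ffS.
No unit productions to eliminate.
TERM: introduce B -> c, A -> f and substitute in every rule of length ≥2.
BIN: S -> BSB becomes S -> BC, C -> SB; S -> YAB becomes S -> YD, D -> AB; Y -> AAS becomes Y -> AE, E -> AS.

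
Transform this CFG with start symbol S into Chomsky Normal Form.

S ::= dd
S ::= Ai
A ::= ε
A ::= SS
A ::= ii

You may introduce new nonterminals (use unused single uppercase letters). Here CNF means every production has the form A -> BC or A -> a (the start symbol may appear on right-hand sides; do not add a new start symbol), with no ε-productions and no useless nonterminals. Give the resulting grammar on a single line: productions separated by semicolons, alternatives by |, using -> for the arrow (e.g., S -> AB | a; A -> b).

Nullable: {A}; after ε-elimination: S -> i | Ai | dd; A -> SS | ii.
No unit productions to eliminate.
TERM: introduce C -> d, B -> i and substitute in every rule of length ≥2.

S -> i | AB | CC; A -> BB | SS; B -> i; C -> d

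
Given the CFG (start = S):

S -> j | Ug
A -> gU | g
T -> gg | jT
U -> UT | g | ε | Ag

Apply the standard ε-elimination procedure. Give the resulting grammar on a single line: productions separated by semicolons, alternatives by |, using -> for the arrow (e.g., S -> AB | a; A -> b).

Nullable set: {U}.
S -> Ug: U nullable, giving Ug | g.
A -> gU: U nullable, giving g | gU.
Drop U -> ε.
U -> UT: U nullable, giving T | UT.
Unchanged (no nullable symbols): S -> j; A -> g; T -> gg; T -> jT; U -> Ag; U -> g.

S -> g | j | Ug; A -> g | gU; T -> gg | jT; U -> T | g | Ag | UT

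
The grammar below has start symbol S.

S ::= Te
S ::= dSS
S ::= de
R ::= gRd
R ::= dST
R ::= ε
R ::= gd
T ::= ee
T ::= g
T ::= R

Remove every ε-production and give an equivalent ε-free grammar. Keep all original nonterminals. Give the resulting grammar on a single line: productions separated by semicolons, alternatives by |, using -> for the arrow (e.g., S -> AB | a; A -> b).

Nullable set: {R, T}.
S -> Te: T nullable, giving Te | e.
Drop R -> ε.
R -> dST: T nullable, giving dS | dST.
R -> gRd: R nullable, giving gRd | gd.
T -> R: R nullable, giving R.
Unchanged (no nullable symbols): S -> dSS; S -> de; R -> gd; T -> ee; T -> g.

S -> e | Te | de | dSS; R -> dS | gd | dST | gRd; T -> R | g | ee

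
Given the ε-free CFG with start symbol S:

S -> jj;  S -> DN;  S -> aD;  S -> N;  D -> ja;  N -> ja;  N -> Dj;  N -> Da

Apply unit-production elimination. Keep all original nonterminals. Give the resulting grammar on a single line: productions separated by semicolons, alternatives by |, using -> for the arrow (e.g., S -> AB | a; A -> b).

Unit productions: S->N.
Unit pairs (A ⇒* B via units): (S,N).
S: inherits non-unit rules of {N, S} → DN | Da | Dj | aD | ja | jj.
D: inherits non-unit rules of {D} → ja.
N: inherits non-unit rules of {N} → Da | Dj | ja.

S -> DN | Da | Dj | aD | ja | jj; D -> ja; N -> Da | Dj | ja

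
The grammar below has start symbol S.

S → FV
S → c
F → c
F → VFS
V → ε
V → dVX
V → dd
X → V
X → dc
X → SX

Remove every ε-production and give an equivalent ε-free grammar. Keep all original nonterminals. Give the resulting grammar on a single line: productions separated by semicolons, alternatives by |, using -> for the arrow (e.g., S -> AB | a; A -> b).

S -> F | c | FV; F -> c | FS | VFS; V -> d | dV | dX | dd | dVX; X -> S | V | SX | dc

Nullable set: {V, X}.
S -> FV: V nullable, giving F | FV.
F -> VFS: V nullable, giving FS | VFS.
Drop V -> ε.
V -> dVX: V, X nullable, giving d | dV | dVX | dX.
X -> SX: X nullable, giving S | SX.
X -> V: V nullable, giving V.
Unchanged (no nullable symbols): S -> c; F -> c; V -> dd; X -> dc.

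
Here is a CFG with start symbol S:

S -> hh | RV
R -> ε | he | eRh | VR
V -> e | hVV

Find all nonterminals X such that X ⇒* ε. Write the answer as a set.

Directly nullable (have an ε-rule): {R}.
Not nullable: S, V — each has a terminal in every rule's right-hand side or depends on a non-nullable symbol.

{R}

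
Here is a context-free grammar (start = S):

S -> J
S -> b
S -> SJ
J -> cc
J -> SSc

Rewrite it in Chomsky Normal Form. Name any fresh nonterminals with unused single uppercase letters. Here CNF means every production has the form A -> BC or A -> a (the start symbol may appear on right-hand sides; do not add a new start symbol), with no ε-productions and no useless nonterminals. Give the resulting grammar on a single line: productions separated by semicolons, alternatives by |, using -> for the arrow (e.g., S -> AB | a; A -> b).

No ε-productions.
After unit-elimination: S -> b | SJ | cc | SSc; J -> cc | SSc.
TERM: introduce A -> c and substitute in every rule of length ≥2.
BIN: J -> SSA becomes J -> SB, B -> SA; S -> SSA becomes S -> SC, C -> SA.

S -> b | AA | SC | SJ; A -> c; B -> SA; C -> SA; J -> AA | SB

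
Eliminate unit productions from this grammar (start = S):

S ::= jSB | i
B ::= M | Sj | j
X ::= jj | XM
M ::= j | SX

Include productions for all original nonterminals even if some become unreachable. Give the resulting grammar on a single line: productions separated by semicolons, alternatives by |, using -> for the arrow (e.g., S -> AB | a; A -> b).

S -> i | jSB; B -> j | SX | Sj; M -> j | SX; X -> XM | jj

Unit productions: B->M.
Unit pairs (A ⇒* B via units): (B,M).
S: inherits non-unit rules of {S} → i | jSB.
B: inherits non-unit rules of {B, M} → SX | Sj | j.
M: inherits non-unit rules of {M} → SX | j.
X: inherits non-unit rules of {X} → XM | jj.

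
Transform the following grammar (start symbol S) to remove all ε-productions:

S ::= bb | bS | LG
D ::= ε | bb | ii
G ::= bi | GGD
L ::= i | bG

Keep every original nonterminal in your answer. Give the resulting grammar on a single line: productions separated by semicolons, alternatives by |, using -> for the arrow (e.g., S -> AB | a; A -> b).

S -> LG | bS | bb; D -> bb | ii; G -> GG | bi | GGD; L -> i | bG

Nullable set: {D}.
Drop D -> ε.
G -> GGD: D nullable, giving GG | GGD.
Unchanged (no nullable symbols): S -> LG; S -> bS; S -> bb; D -> bb; D -> ii; G -> bi; L -> bG; L -> i.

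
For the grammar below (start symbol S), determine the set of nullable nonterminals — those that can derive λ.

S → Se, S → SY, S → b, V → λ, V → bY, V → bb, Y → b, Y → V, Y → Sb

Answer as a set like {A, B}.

Directly nullable (have an ε-rule): {V}.
Y is nullable via Y -> V (every symbol on the right is already known nullable).
Not nullable: S — each has a terminal in every rule's right-hand side or depends on a non-nullable symbol.

{V, Y}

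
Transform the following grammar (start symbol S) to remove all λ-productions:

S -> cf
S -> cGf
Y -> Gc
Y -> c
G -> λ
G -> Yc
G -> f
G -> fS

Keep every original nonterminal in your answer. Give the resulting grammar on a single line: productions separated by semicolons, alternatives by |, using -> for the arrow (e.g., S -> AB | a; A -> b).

Nullable set: {G}.
S -> cGf: G nullable, giving cGf | cf.
Drop G -> λ.
Y -> Gc: G nullable, giving Gc | c.
Unchanged (no nullable symbols): S -> cf; G -> Yc; G -> f; G -> fS; Y -> c.

S -> cf | cGf; G -> f | Yc | fS; Y -> c | Gc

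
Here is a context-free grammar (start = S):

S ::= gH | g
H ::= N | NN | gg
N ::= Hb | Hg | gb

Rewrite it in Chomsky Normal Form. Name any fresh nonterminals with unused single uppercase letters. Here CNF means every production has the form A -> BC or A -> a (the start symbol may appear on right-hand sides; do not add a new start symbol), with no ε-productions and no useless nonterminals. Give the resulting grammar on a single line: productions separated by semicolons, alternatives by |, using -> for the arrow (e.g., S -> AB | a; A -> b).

S -> g | BH; A -> b; B -> g; H -> BA | BB | HA | HB | NN; N -> BA | HA | HB

No ε-productions.
After unit-elimination: S -> g | gH; H -> Hb | Hg | NN | gb | gg; N -> Hb | Hg | gb.
TERM: introduce A -> b, B -> g and substitute in every rule of length ≥2.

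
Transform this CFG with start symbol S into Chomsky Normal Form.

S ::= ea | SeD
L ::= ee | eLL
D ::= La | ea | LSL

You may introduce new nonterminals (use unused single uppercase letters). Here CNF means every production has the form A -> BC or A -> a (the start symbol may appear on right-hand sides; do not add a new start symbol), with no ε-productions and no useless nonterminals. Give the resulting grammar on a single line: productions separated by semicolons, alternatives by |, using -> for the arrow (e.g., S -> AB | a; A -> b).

No ε-productions.
No unit productions to eliminate.
TERM: introduce A -> a, B -> e and substitute in every rule of length ≥2.
BIN: D -> LSL becomes D -> LC, C -> SL; L -> BLL becomes L -> BE, E -> LL; S -> SBD becomes S -> SF, F -> BD.

S -> BA | SF; A -> a; B -> e; C -> SL; D -> BA | LA | LC; E -> LL; F -> BD; L -> BB | BE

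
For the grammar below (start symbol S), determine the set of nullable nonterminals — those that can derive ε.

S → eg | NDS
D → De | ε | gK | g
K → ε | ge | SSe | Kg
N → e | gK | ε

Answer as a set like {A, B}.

Directly nullable (have an ε-rule): {D, K, N}.
Not nullable: S — each has a terminal in every rule's right-hand side or depends on a non-nullable symbol.

{D, K, N}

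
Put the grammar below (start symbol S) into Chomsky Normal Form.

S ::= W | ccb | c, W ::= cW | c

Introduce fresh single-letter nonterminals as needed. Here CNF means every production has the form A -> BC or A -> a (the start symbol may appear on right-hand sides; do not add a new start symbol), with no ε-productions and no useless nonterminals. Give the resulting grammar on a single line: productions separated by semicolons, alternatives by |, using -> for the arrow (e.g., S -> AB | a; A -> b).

No ε-productions.
After unit-elimination: S -> c | cW | ccb; W -> c | cW.
TERM: introduce B -> b, A -> c and substitute in every rule of length ≥2.
BIN: S -> AAB becomes S -> AC, C -> AB.

S -> c | AC | AW; A -> c; B -> b; C -> AB; W -> c | AW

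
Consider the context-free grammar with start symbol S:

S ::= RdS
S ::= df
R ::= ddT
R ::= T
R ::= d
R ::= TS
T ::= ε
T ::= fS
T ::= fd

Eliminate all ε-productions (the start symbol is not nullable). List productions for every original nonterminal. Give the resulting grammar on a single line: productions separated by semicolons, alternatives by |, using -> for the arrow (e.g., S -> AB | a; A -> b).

Nullable set: {R, T}.
S -> RdS: R nullable, giving RdS | dS.
R -> T: T nullable, giving T.
R -> TS: T nullable, giving S | TS.
R -> ddT: T nullable, giving dd | ddT.
Drop T -> ε.
Unchanged (no nullable symbols): S -> df; R -> d; T -> fS; T -> fd.

S -> dS | df | RdS; R -> S | T | d | TS | dd | ddT; T -> fS | fd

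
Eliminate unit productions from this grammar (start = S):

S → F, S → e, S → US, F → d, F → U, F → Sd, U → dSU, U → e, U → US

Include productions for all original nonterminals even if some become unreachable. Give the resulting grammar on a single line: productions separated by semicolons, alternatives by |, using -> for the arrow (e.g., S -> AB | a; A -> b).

S -> d | e | Sd | US | dSU; F -> d | e | Sd | US | dSU; U -> e | US | dSU

Unit productions: F->U, S->F.
Unit pairs (A ⇒* B via units): (F,U), (S,F), (S,U).
S: inherits non-unit rules of {F, S, U} → Sd | US | d | dSU | e.
F: inherits non-unit rules of {F, U} → Sd | US | d | dSU | e.
U: inherits non-unit rules of {U} → US | dSU | e.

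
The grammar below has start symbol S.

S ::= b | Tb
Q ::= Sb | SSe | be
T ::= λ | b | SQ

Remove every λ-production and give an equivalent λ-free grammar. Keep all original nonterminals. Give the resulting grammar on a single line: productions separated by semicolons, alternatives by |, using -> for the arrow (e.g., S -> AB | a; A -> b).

Nullable set: {T}.
S -> Tb: T nullable, giving Tb | b.
Drop T -> λ.
Unchanged (no nullable symbols): S -> b; Q -> SSe; Q -> Sb; Q -> be; T -> SQ; T -> b.

S -> b | Tb; Q -> Sb | be | SSe; T -> b | SQ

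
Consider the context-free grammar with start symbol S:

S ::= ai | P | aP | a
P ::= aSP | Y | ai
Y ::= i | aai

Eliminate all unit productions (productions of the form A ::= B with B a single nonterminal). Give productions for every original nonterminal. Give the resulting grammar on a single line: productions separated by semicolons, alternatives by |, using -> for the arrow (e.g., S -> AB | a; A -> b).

S -> a | i | aP | ai | aSP | aai; P -> i | ai | aSP | aai; Y -> i | aai

Unit productions: P->Y, S->P.
Unit pairs (A ⇒* B via units): (P,Y), (S,P), (S,Y).
S: inherits non-unit rules of {P, S, Y} → a | aP | aSP | aai | ai | i.
P: inherits non-unit rules of {P, Y} → aSP | aai | ai | i.
Y: inherits non-unit rules of {Y} → aai | i.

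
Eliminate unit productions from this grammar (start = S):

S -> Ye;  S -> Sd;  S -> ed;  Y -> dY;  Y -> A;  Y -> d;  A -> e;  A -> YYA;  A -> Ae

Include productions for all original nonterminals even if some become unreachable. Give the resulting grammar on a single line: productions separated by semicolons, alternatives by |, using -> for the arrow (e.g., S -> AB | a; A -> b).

S -> Sd | Ye | ed; A -> e | Ae | YYA; Y -> d | e | Ae | dY | YYA

Unit productions: Y->A.
Unit pairs (A ⇒* B via units): (Y,A).
S: inherits non-unit rules of {S} → Sd | Ye | ed.
A: inherits non-unit rules of {A} → Ae | YYA | e.
Y: inherits non-unit rules of {A, Y} → Ae | YYA | d | dY | e.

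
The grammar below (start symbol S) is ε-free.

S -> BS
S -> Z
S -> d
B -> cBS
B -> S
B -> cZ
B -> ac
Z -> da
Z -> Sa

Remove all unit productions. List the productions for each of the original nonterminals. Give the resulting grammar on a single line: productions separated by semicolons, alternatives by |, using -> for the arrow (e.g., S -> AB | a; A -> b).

Unit productions: B->S, S->Z.
Unit pairs (A ⇒* B via units): (B,S), (B,Z), (S,Z).
S: inherits non-unit rules of {S, Z} → BS | Sa | d | da.
B: inherits non-unit rules of {B, S, Z} → BS | Sa | ac | cBS | cZ | d | da.
Z: inherits non-unit rules of {Z} → Sa | da.

S -> d | BS | Sa | da; B -> d | BS | Sa | ac | cZ | da | cBS; Z -> Sa | da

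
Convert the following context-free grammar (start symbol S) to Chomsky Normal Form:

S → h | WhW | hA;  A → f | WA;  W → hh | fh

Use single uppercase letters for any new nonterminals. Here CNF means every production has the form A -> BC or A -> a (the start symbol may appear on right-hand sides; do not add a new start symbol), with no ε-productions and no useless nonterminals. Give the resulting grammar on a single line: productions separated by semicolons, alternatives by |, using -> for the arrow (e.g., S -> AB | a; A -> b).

No ε-productions.
No unit productions to eliminate.
TERM: introduce C -> f, B -> h and substitute in every rule of length ≥2.
BIN: S -> WBW becomes S -> WD, D -> BW.

S -> h | BA | WD; A -> f | WA; B -> h; C -> f; D -> BW; W -> BB | CB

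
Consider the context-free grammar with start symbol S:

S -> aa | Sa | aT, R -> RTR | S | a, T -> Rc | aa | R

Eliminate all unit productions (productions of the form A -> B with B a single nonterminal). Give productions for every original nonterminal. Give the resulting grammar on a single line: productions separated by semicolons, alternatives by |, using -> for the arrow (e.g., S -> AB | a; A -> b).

S -> Sa | aT | aa; R -> a | Sa | aT | aa | RTR; T -> a | Rc | Sa | aT | aa | RTR

Unit productions: R->S, T->R.
Unit pairs (A ⇒* B via units): (R,S), (T,R), (T,S).
S: inherits non-unit rules of {S} → Sa | aT | aa.
R: inherits non-unit rules of {R, S} → RTR | Sa | a | aT | aa.
T: inherits non-unit rules of {R, S, T} → RTR | Rc | Sa | a | aT | aa.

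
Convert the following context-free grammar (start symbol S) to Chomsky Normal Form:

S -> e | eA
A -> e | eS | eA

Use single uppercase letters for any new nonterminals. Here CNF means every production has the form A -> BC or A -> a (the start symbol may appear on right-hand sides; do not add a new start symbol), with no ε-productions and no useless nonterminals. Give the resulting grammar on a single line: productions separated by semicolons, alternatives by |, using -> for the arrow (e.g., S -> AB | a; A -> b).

S -> e | BA; A -> e | BA | BS; B -> e

No ε-productions.
No unit productions to eliminate.
TERM: introduce B -> e and substitute in every rule of length ≥2.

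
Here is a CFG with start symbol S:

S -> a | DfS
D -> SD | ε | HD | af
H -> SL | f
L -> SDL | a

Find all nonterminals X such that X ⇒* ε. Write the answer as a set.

{D}

Directly nullable (have an ε-rule): {D}.
Not nullable: H, L, S — each has a terminal in every rule's right-hand side or depends on a non-nullable symbol.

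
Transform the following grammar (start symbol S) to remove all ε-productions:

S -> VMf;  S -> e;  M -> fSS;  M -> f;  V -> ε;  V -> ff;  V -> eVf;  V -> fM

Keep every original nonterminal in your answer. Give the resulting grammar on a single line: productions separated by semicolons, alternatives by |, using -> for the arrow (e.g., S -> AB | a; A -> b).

Nullable set: {V}.
S -> VMf: V nullable, giving Mf | VMf.
Drop V -> ε.
V -> eVf: V nullable, giving eVf | ef.
Unchanged (no nullable symbols): S -> e; M -> f; M -> fSS; V -> fM; V -> ff.

S -> e | Mf | VMf; M -> f | fSS; V -> ef | fM | ff | eVf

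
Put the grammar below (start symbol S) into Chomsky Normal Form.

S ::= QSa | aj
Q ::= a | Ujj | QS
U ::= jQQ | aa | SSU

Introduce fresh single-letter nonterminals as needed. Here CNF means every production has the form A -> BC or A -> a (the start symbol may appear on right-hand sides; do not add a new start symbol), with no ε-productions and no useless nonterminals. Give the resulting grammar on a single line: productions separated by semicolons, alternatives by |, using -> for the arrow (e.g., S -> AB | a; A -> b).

No ε-productions.
No unit productions to eliminate.
TERM: introduce B -> a, A -> j and substitute in every rule of length ≥2.
BIN: Q -> UAA becomes Q -> UC, C -> AA; S -> QSB becomes S -> QD, D -> SB; U -> AQQ becomes U -> AE, E -> QQ; U -> SSU becomes U -> SF, F -> SU.

S -> BA | QD; A -> j; B -> a; C -> AA; D -> SB; E -> QQ; F -> SU; Q -> a | QS | UC; U -> AE | BB | SF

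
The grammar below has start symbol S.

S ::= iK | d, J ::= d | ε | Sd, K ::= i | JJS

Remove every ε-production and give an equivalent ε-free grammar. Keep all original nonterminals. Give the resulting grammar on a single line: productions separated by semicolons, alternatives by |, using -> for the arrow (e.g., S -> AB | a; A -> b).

S -> d | iK; J -> d | Sd; K -> S | i | JS | JJS

Nullable set: {J}.
Drop J -> ε.
K -> JJS: J, J nullable, giving JJS | JS | S.
Unchanged (no nullable symbols): S -> d; S -> iK; J -> Sd; J -> d; K -> i.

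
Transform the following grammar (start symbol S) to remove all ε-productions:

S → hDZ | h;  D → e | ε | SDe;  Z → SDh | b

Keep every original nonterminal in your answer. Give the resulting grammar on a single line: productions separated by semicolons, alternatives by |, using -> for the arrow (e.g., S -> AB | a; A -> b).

S -> h | hZ | hDZ; D -> e | Se | SDe; Z -> b | Sh | SDh

Nullable set: {D}.
S -> hDZ: D nullable, giving hDZ | hZ.
Drop D -> ε.
D -> SDe: D nullable, giving SDe | Se.
Z -> SDh: D nullable, giving SDh | Sh.
Unchanged (no nullable symbols): S -> h; D -> e; Z -> b.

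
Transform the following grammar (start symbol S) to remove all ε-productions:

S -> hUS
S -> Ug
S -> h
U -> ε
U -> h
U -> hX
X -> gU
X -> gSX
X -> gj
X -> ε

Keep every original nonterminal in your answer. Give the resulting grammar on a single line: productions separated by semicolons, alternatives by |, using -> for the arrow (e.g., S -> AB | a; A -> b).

Nullable set: {U, X}.
S -> Ug: U nullable, giving Ug | g.
S -> hUS: U nullable, giving hS | hUS.
Drop U -> ε.
U -> hX: X nullable, giving h | hX.
Drop X -> ε.
X -> gSX: X nullable, giving gS | gSX.
X -> gU: U nullable, giving g | gU.
Unchanged (no nullable symbols): S -> h; U -> h; X -> gj.

S -> g | h | Ug | hS | hUS; U -> h | hX; X -> g | gS | gU | gj | gSX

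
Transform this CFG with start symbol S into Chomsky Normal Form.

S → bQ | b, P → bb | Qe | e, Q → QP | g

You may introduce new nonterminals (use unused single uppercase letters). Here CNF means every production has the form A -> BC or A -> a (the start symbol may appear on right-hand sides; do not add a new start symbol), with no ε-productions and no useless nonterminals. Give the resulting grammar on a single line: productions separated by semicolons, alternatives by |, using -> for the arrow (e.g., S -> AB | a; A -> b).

S -> b | BQ; A -> e; B -> b; P -> e | BB | QA; Q -> g | QP

No ε-productions.
No unit productions to eliminate.
TERM: introduce B -> b, A -> e and substitute in every rule of length ≥2.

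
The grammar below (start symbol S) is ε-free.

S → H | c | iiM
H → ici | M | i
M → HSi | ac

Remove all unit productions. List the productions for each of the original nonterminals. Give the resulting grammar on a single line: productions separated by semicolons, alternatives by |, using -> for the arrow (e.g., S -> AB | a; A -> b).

S -> c | i | ac | HSi | ici | iiM; H -> i | ac | HSi | ici; M -> ac | HSi

Unit productions: H->M, S->H.
Unit pairs (A ⇒* B via units): (H,M), (S,H), (S,M).
S: inherits non-unit rules of {H, M, S} → HSi | ac | c | i | ici | iiM.
H: inherits non-unit rules of {H, M} → HSi | ac | i | ici.
M: inherits non-unit rules of {M} → HSi | ac.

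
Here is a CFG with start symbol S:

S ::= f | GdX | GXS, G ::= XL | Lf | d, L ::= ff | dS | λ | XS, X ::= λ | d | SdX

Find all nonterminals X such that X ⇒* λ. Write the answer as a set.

{G, L, X}

Directly nullable (have an ε-rule): {L, X}.
G is nullable via G -> XL (every symbol on the right is already known nullable).
Not nullable: S — each has a terminal in every rule's right-hand side or depends on a non-nullable symbol.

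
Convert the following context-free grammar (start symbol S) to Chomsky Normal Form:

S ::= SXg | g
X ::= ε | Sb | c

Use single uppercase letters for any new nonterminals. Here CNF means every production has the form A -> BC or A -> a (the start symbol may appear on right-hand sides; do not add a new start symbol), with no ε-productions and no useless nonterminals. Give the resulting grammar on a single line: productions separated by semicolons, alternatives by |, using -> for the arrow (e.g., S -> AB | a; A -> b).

Nullable: {X}; after ε-elimination: S -> g | Sg | SXg; X -> c | Sb.
No unit productions to eliminate.
TERM: introduce B -> b, A -> g and substitute in every rule of length ≥2.
BIN: S -> SXA becomes S -> SC, C -> XA.

S -> g | SA | SC; A -> g; B -> b; C -> XA; X -> c | SB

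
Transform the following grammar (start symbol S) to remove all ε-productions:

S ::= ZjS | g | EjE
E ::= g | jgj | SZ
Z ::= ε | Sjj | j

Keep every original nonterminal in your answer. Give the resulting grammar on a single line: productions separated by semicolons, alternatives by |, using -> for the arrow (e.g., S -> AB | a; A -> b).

Nullable set: {Z}.
S -> ZjS: Z nullable, giving ZjS | jS.
E -> SZ: Z nullable, giving S | SZ.
Drop Z -> ε.
Unchanged (no nullable symbols): S -> EjE; S -> g; E -> g; E -> jgj; Z -> Sjj; Z -> j.

S -> g | jS | EjE | ZjS; E -> S | g | SZ | jgj; Z -> j | Sjj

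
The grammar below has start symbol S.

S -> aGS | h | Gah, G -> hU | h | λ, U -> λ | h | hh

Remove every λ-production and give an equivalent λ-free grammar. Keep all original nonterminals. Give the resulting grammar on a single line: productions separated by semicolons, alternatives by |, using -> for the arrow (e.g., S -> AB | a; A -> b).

Nullable set: {G, U}.
S -> Gah: G nullable, giving Gah | ah.
S -> aGS: G nullable, giving aGS | aS.
Drop G -> λ.
G -> hU: U nullable, giving h | hU.
Drop U -> λ.
Unchanged (no nullable symbols): S -> h; G -> h; U -> h; U -> hh.

S -> h | aS | ah | Gah | aGS; G -> h | hU; U -> h | hh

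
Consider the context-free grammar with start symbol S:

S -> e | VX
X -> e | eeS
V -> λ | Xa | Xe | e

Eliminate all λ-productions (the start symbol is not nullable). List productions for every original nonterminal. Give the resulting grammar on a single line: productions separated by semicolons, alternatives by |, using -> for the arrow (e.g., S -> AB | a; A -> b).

S -> X | e | VX; V -> e | Xa | Xe; X -> e | eeS

Nullable set: {V}.
S -> VX: V nullable, giving VX | X.
Drop V -> λ.
Unchanged (no nullable symbols): S -> e; V -> Xa; V -> Xe; V -> e; X -> e; X -> eeS.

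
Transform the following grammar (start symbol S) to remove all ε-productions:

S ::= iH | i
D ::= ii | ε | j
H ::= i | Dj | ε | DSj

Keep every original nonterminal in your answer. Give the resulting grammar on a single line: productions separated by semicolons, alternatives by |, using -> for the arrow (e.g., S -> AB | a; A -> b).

Nullable set: {D, H}.
S -> iH: H nullable, giving i | iH.
Drop D -> ε.
Drop H -> ε.
H -> DSj: D nullable, giving DSj | Sj.
H -> Dj: D nullable, giving Dj | j.
Unchanged (no nullable symbols): S -> i; D -> ii; D -> j; H -> i.

S -> i | iH; D -> j | ii; H -> i | j | Dj | Sj | DSj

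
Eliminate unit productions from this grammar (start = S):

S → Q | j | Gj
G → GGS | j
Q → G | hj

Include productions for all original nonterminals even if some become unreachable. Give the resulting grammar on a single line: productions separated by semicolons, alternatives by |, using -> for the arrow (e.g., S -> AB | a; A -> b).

S -> j | Gj | hj | GGS; G -> j | GGS; Q -> j | hj | GGS

Unit productions: Q->G, S->Q.
Unit pairs (A ⇒* B via units): (Q,G), (S,G), (S,Q).
S: inherits non-unit rules of {G, Q, S} → GGS | Gj | hj | j.
G: inherits non-unit rules of {G} → GGS | j.
Q: inherits non-unit rules of {G, Q} → GGS | hj | j.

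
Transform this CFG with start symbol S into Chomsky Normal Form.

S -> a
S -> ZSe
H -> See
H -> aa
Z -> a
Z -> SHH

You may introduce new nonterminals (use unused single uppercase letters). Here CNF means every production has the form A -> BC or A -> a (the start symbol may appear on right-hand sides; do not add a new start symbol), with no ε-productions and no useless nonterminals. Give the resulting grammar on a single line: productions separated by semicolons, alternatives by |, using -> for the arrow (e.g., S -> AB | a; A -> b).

No ε-productions.
No unit productions to eliminate.
TERM: introduce B -> a, A -> e and substitute in every rule of length ≥2.
BIN: H -> SAA becomes H -> SC, C -> AA; S -> ZSA becomes S -> ZD, D -> SA; Z -> SHH becomes Z -> SE, E -> HH.

S -> a | ZD; A -> e; B -> a; C -> AA; D -> SA; E -> HH; H -> BB | SC; Z -> a | SE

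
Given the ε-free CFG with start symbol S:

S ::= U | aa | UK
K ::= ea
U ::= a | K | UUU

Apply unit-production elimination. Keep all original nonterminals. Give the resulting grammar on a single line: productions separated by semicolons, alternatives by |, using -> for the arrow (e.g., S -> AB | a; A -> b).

S -> a | UK | aa | ea | UUU; K -> ea; U -> a | ea | UUU

Unit productions: S->U, U->K.
Unit pairs (A ⇒* B via units): (S,K), (S,U), (U,K).
S: inherits non-unit rules of {K, S, U} → UK | UUU | a | aa | ea.
K: inherits non-unit rules of {K} → ea.
U: inherits non-unit rules of {K, U} → UUU | a | ea.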